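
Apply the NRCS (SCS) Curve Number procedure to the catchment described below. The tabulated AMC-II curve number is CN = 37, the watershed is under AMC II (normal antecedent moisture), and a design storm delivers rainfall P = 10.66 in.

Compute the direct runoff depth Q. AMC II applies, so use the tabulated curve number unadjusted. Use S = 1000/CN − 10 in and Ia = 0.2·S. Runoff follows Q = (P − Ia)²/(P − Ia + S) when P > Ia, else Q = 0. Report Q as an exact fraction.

CN(II) = 37; AMC II needs no correction.
Retention S: 1000/CN − 10 with CN=37.000 → S = 630/37 ≈ 17.027 in
Ia = 0.2S: 0.2·17.027 = 3.405 in (exactly 126/37)
Excess rainfall: 10.660 − 3.405 = 7.255 in; P > Ia so Q > 0
Q: (13421/1850)² ÷ (44921/1850) = 180123241/83103850 in (≈ 2.167 in)

Q = 180123241/83103850 in ≈ 2.167 in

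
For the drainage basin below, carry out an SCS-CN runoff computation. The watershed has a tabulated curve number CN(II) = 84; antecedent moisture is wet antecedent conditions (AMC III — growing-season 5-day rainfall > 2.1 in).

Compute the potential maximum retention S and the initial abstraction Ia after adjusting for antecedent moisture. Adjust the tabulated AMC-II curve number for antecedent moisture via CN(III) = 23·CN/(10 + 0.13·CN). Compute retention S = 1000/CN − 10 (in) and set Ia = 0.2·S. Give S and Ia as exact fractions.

S = 400/483 in ≈ 0.828 in; Ia = 80/483 in ≈ 0.166 in

Wet (AMC III): CN(III) = 23·84/(10 + 0.13·84) = 1932/(523/25) = 48300/523 ≈ 92.352
Retention S: 1000/CN − 10 with CN=92.352 → S = 400/483 ≈ 0.828 in
Ia = 0.2S: 0.2·0.828 = 0.166 in (exactly 80/483)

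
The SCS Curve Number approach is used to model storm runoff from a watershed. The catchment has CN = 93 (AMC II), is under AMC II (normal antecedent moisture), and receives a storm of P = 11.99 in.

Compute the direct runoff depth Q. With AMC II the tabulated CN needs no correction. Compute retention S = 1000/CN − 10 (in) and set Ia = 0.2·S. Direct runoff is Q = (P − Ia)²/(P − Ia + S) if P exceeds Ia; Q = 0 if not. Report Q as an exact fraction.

CN(II) = 93; AMC II needs no correction.
S = 1000/93 − 10 = 70/93 in ≈ 0.753 in
Ia = 0.2·(70/93) = 14/93 in ≈ 0.151 in
Excess rainfall: 11.990 − 0.151 = 11.839 in; P > Ia so Q > 0
Runoff Q = (P−Ia)²/(P−Ia+S) = (11.839)²/(11.839+0.753) = 12123551449/1089095100 ≈ 11.132 in

Q = 12123551449/1089095100 in ≈ 11.132 in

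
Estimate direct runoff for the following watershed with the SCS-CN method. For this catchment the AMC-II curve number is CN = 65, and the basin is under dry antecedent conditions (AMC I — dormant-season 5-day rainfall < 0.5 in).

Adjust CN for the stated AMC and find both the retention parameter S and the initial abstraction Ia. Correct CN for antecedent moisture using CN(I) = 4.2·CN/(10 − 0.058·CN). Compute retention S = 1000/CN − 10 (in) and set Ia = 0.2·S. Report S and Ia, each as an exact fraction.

Adjust CN=65 to AMC I: 4.2·65/(10 − 0.058·65) → 273 ÷ (623/100) = 3900/89 ≈ 43.820
Max retention: S = 1000/(3900/89) − 10 = 500/39 in (≈ 12.821 in)
Ia = 0.2S: 0.2·12.821 = 2.564 in (exactly 100/39)

S = 500/39 in ≈ 12.821 in; Ia = 100/39 in ≈ 2.564 in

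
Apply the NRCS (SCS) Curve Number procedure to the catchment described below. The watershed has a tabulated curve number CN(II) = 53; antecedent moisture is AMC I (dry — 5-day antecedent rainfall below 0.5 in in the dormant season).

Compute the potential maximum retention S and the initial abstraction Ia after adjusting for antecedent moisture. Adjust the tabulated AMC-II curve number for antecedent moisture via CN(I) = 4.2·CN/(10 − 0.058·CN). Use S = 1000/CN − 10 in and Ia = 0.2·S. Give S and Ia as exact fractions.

Adjust CN=53 to AMC I: 4.2·53/(10 − 0.058·53) → (1113/5) ÷ (3463/500) = 111300/3463 ≈ 32.140
Max retention: S = 1000/(111300/3463) − 10 = 23500/1113 in (≈ 21.114 in)
Ia = 0.2S: 0.2·21.114 = 4.223 in (exactly 4700/1113)

S = 23500/1113 in ≈ 21.114 in; Ia = 4700/1113 in ≈ 4.223 in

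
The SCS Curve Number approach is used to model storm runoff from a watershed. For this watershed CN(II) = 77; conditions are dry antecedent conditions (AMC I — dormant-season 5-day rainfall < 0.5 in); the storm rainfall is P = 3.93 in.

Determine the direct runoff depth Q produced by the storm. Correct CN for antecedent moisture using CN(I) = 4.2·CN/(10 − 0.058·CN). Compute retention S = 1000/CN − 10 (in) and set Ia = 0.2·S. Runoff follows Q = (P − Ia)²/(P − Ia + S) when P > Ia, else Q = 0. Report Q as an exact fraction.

Dry (AMC I): CN(I) = 4.2·77/(10 − 0.058·77) = (1617/5)/(2767/500) = 161700/2767 ≈ 58.439
S = 1000/(161700/2767) − 10 = 11500/1617 in ≈ 7.112 in
Initial abstraction Ia = S/5 = (11500/1617)/5 = 2300/1617 ≈ 1.422 in
Since P=3.930 > Ia=1.422: effective rainfall P−Ia = 405481/161700 in
Q = (405481/161700)²/((405481/161700) + 11500/1617) = (164414841361/26146890000)/(1555481/161700) = 164414841361/251521277700 in ≈ 0.654 in

Q = 164414841361/251521277700 in ≈ 0.654 in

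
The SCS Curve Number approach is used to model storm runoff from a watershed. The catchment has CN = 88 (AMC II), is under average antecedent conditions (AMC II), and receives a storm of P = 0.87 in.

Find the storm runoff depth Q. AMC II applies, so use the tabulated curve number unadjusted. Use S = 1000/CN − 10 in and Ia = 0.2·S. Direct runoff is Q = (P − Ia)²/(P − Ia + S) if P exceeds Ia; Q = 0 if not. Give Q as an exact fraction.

AMC II — tabulated CN = 88 applies directly.
S = 1000/88 − 10 = 15/11 in ≈ 1.364 in
Ia = 0.2·(15/11) = 3/11 in ≈ 0.273 in
P − Ia = 0.870 − 0.273 = 657/1100 ≈ 0.597 in (> 0, runoff occurs)
Q: (657/1100)² ÷ (2157/1100) = 143883/790900 in (≈ 0.182 in)

Q = 143883/790900 in ≈ 0.182 in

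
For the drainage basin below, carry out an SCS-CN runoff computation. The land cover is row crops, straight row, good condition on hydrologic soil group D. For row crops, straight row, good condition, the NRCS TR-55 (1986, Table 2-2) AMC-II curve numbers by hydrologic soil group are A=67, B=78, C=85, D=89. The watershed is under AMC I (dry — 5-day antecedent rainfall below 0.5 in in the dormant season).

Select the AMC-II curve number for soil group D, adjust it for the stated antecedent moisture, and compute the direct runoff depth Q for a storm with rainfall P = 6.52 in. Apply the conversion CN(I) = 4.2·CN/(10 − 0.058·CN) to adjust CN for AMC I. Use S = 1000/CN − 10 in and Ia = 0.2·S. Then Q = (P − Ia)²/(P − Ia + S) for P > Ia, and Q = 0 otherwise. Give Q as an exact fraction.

NRCS table: row crops, straight row, good condition, soil group D → CN(II) = 89
Dry (AMC I): CN(I) = 4.2·89/(10 − 0.058·89) = (1869/5)/(2419/500) = 186900/2419 ≈ 77.263
Retention S: 1000/CN − 10 with CN=77.263 → S = 5500/1869 ≈ 2.943 in
Initial abstraction Ia = S/5 = (5500/1869)/5 = 1100/1869 ≈ 0.589 in
Since P=6.520 > Ia=0.589: effective rainfall P−Ia = 277147/46725 in
Q = (277147/46725)²/((277147/46725) + 5500/1869) = (76810459609/2183225625)/(414647/46725) = 76810459609/19374381075 in ≈ 3.965 in

Q = 76810459609/19374381075 in ≈ 3.965 in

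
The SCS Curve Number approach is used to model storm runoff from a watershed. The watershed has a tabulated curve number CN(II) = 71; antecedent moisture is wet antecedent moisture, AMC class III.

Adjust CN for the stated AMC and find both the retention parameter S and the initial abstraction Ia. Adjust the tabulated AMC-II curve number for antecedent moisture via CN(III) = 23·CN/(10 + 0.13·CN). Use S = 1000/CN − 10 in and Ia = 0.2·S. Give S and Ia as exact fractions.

Adjust CN=71 to AMC III: 23·71/(10 + 0.13·71) → 1633 ÷ (1923/100) = 163300/1923 ≈ 84.919
Max retention: S = 1000/(163300/1923) − 10 = 2900/1633 in (≈ 1.776 in)
Ia = 0.2S: 0.2·1.776 = 0.355 in (exactly 580/1633)

S = 2900/1633 in ≈ 1.776 in; Ia = 580/1633 in ≈ 0.355 in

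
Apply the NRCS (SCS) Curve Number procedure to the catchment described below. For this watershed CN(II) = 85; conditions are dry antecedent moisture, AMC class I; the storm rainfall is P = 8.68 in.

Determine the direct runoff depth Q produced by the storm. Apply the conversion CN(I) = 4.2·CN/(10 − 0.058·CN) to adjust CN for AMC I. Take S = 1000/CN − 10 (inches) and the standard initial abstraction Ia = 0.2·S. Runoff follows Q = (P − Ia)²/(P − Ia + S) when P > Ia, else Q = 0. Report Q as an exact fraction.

Q = 543962329/106573425 in ≈ 5.104 in

CN(I) from CN(II)=85: (4.2·85)/(10 − 0.058·85) = 11900/169 ≈ 70.414
Max retention: S = 1000/(11900/169) − 10 = 500/119 in (≈ 4.202 in)
Ia = 0.2S: 0.2·4.202 = 0.840 in (exactly 100/119)
Since P=8.680 > Ia=0.840: effective rainfall P−Ia = 23323/2975 in
Q = (23323/2975)²/((23323/2975) + 500/119) = (543962329/8850625)/(35823/2975) = 543962329/106573425 in ≈ 5.104 in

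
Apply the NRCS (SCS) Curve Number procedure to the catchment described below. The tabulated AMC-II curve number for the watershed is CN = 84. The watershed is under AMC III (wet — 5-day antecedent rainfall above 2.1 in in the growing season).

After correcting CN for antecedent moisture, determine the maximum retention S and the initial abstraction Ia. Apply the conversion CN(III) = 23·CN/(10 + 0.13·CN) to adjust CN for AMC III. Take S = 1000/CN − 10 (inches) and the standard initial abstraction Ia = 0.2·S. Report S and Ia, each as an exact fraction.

S = 400/483 in ≈ 0.828 in; Ia = 80/483 in ≈ 0.166 in

CN(III) from CN(II)=84: (23·84)/(10 + 0.13·84) = 48300/523 ≈ 92.352
Retention S: 1000/CN − 10 with CN=92.352 → S = 400/483 ≈ 0.828 in
Initial abstraction Ia = S/5 = (400/483)/5 = 80/483 ≈ 0.166 in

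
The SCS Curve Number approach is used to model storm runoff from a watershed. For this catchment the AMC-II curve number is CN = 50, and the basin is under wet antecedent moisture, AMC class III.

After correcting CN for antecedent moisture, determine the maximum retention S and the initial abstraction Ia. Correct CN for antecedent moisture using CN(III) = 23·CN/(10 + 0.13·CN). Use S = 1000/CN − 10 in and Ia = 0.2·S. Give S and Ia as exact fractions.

S = 100/23 in ≈ 4.348 in; Ia = 20/23 in ≈ 0.870 in

Wet (AMC III): CN(III) = 23·50/(10 + 0.13·50) = 1150/(33/2) = 2300/33 ≈ 69.697
S = 1000/(2300/33) − 10 = 100/23 in ≈ 4.348 in
Initial abstraction Ia = S/5 = (100/23)/5 = 20/23 ≈ 0.870 in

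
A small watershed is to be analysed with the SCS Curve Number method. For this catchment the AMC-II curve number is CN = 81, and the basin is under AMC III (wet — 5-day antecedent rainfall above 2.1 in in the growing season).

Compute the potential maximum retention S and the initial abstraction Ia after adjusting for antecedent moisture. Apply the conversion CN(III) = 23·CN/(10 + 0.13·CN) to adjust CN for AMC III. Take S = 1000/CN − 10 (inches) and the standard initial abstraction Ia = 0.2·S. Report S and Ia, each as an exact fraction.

Adjust CN=81 to AMC III: 23·81/(10 + 0.13·81) → 1863 ÷ (2053/100) = 186300/2053 ≈ 90.745
S = 1000/(186300/2053) − 10 = 1900/1863 in ≈ 1.020 in
Ia = 0.2S: 0.2·1.020 = 0.204 in (exactly 380/1863)

S = 1900/1863 in ≈ 1.020 in; Ia = 380/1863 in ≈ 0.204 in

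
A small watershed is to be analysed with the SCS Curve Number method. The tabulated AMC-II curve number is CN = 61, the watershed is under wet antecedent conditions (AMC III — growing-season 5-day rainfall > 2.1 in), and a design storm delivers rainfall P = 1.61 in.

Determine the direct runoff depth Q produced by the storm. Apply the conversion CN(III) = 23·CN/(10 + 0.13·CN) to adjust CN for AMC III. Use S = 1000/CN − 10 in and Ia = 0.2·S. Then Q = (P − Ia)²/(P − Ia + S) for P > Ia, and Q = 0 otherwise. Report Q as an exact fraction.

CN(III) from CN(II)=61: (23·61)/(10 + 0.13·61) = 140300/1793 ≈ 78.249
Max retention: S = 1000/(140300/1793) − 10 = 3900/1403 in (≈ 2.780 in)
Ia = 0.2S: 0.2·2.780 = 0.556 in (exactly 780/1403)
Since P=1.610 > Ia=0.556: effective rainfall P−Ia = 147883/140300 in
Q = (147883/140300)²/((147883/140300) + 3900/1403) = (21869381689/19684090000)/(537883/140300) = 21869381689/75464984900 in ≈ 0.290 in

Q = 21869381689/75464984900 in ≈ 0.290 in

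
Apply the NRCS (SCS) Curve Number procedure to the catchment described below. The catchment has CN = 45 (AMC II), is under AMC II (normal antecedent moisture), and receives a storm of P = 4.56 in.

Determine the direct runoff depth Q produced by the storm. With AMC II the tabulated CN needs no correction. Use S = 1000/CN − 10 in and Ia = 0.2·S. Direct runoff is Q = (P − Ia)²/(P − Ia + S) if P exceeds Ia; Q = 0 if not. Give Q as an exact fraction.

Q = 113288/362925 in ≈ 0.312 in

Average conditions: CN = 45 (no AMC adjustment).
Max retention: S = 1000/45 − 10 = 110/9 in (≈ 12.222 in)
Ia = 0.2·(110/9) = 22/9 in ≈ 2.444 in
Excess rainfall: 4.560 − 2.444 = 2.116 in; P > Ia so Q > 0
Runoff Q = (P−Ia)²/(P−Ia+S) = (2.116)²/(2.116+12.222) = 113288/362925 ≈ 0.312 in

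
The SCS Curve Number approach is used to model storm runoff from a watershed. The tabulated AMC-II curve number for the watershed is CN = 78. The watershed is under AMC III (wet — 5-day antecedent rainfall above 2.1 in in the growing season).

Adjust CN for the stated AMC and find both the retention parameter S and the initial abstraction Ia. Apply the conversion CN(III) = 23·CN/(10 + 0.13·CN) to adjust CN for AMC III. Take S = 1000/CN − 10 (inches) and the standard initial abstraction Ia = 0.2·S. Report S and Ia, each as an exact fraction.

S = 1100/897 in ≈ 1.226 in; Ia = 220/897 in ≈ 0.245 in

Adjust CN=78 to AMC III: 23·78/(10 + 0.13·78) → 1794 ÷ (1007/50) = 89700/1007 ≈ 89.076
Max retention: S = 1000/(89700/1007) − 10 = 1100/897 in (≈ 1.226 in)
Ia = 0.2S: 0.2·1.226 = 0.245 in (exactly 220/897)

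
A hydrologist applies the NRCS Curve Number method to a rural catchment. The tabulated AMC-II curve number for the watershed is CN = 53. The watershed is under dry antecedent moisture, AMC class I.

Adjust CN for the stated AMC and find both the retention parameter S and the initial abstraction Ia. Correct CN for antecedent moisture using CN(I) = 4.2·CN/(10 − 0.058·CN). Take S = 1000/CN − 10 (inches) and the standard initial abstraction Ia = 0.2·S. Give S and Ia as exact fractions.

Dry (AMC I): CN(I) = 4.2·53/(10 − 0.058·53) = (1113/5)/(3463/500) = 111300/3463 ≈ 32.140
Retention S: 1000/CN − 10 with CN=32.140 → S = 23500/1113 ≈ 21.114 in
Ia = 0.2·(23500/1113) = 4700/1113 in ≈ 4.223 in

S = 23500/1113 in ≈ 21.114 in; Ia = 4700/1113 in ≈ 4.223 in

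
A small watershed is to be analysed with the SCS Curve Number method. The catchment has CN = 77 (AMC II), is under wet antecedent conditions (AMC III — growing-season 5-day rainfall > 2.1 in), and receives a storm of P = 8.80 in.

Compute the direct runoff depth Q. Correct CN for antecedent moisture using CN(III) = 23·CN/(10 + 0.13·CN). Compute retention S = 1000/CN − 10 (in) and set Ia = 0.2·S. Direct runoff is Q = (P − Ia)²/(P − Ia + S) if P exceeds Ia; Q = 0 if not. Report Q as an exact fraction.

Q = 2702736/364595 in ≈ 7.413 in

CN(III) from CN(II)=77: (23·77)/(10 + 0.13·77) = 7700/87 ≈ 88.506
S = 1000/(7700/87) − 10 = 100/77 in ≈ 1.299 in
Ia = 0.2·(100/77) = 20/77 in ≈ 0.260 in
Since P=8.800 > Ia=0.260: effective rainfall P−Ia = 3288/385 in
Runoff Q = (P−Ia)²/(P−Ia+S) = (8.540)²/(8.540+1.299) = 2702736/364595 ≈ 7.413 in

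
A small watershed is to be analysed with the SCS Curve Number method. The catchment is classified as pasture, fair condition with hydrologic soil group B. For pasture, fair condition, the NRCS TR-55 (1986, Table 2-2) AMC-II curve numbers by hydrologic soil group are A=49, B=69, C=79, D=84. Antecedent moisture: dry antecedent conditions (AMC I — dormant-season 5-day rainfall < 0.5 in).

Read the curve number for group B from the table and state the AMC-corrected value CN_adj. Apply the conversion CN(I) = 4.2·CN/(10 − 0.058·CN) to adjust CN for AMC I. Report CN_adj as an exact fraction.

NRCS table: pasture, fair condition, soil group B → CN(II) = 69
CN(I) from CN(II)=69: (4.2·69)/(10 − 0.058·69) = 144900/2999 ≈ 48.316

CN_adj = 144900/2999 ≈ 48.316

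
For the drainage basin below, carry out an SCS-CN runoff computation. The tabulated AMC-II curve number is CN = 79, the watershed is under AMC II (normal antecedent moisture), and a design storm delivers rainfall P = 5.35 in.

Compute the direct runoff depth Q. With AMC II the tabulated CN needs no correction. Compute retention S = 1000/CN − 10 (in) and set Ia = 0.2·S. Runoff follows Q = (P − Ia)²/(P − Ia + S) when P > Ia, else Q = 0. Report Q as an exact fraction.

Q = 57957769/18664540 in ≈ 3.105 in

Average conditions: CN = 79 (no AMC adjustment).
S = 1000/79 − 10 = 210/79 in ≈ 2.658 in
Ia = 0.2S: 0.2·2.658 = 0.532 in (exactly 42/79)
Excess rainfall: 5.350 − 0.532 = 4.818 in; P > Ia so Q > 0
Q: (7613/1580)² ÷ (11813/1580) = 57957769/18664540 in (≈ 3.105 in)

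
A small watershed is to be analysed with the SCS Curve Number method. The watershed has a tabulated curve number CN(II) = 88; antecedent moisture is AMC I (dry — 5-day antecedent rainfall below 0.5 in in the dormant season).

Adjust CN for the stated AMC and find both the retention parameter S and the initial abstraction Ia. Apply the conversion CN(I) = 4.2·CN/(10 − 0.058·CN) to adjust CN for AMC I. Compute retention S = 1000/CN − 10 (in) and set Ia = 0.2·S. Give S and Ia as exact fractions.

S = 250/77 in ≈ 3.247 in; Ia = 50/77 in ≈ 0.649 in

Dry (AMC I): CN(I) = 4.2·88/(10 − 0.058·88) = (1848/5)/(612/125) = 3850/51 ≈ 75.490
Retention S: 1000/CN − 10 with CN=75.490 → S = 250/77 ≈ 3.247 in
Initial abstraction Ia = S/5 = (250/77)/5 = 50/77 ≈ 0.649 in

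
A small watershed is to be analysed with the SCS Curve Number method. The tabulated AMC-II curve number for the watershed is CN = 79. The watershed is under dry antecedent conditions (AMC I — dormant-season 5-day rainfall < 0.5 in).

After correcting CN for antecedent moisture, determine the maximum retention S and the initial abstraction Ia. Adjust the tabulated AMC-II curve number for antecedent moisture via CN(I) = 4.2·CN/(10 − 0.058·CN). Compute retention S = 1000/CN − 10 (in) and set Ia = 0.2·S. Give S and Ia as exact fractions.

S = 500/79 in ≈ 6.329 in; Ia = 100/79 in ≈ 1.266 in

Dry (AMC I): CN(I) = 4.2·79/(10 − 0.058·79) = (1659/5)/(2709/500) = 7900/129 ≈ 61.240
S = 1000/(7900/129) − 10 = 500/79 in ≈ 6.329 in
Ia = 0.2S: 0.2·6.329 = 1.266 in (exactly 100/79)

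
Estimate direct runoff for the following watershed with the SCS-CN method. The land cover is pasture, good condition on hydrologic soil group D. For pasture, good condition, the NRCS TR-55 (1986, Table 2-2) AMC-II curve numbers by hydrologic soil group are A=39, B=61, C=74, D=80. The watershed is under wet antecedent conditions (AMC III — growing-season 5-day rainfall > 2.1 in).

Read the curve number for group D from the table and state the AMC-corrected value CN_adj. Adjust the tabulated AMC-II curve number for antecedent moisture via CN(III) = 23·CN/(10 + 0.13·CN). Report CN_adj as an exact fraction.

NRCS table: pasture, good condition, soil group D → CN(II) = 80
Wet (AMC III): CN(III) = 23·80/(10 + 0.13·80) = 1840/(102/5) = 4600/51 ≈ 90.196

CN_adj = 4600/51 ≈ 90.196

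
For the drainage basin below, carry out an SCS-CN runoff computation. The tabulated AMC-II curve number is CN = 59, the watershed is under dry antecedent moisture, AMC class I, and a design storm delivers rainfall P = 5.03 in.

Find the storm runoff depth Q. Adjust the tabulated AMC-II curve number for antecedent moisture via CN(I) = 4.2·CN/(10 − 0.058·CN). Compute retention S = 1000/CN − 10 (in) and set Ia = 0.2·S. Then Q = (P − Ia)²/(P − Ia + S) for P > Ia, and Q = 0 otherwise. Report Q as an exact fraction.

Adjust CN=59 to AMC I: 4.2·59/(10 − 0.058·59) → (1239/5) ÷ (3289/500) = 123900/3289 ≈ 37.671
S = 1000/(123900/3289) − 10 = 20500/1239 in ≈ 16.546 in
Ia = 0.2·(20500/1239) = 4100/1239 in ≈ 3.309 in
Since P=5.030 > Ia=3.309: effective rainfall P−Ia = 213217/123900 in
Runoff Q = (P−Ia)²/(P−Ia+S) = (1.721)²/(1.721+16.546) = 45461489089/280412586300 ≈ 0.162 in

Q = 45461489089/280412586300 in ≈ 0.162 in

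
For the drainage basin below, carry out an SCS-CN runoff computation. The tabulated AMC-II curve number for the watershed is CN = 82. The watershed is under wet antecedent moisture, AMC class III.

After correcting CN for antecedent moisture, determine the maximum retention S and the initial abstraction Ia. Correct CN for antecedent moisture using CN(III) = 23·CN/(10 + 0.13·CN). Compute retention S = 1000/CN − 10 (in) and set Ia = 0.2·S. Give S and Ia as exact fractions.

S = 900/943 in ≈ 0.954 in; Ia = 180/943 in ≈ 0.191 in

Adjust CN=82 to AMC III: 23·82/(10 + 0.13·82) → 1886 ÷ (1033/50) = 94300/1033 ≈ 91.288
S = 1000/(94300/1033) − 10 = 900/943 in ≈ 0.954 in
Ia = 0.2S: 0.2·0.954 = 0.191 in (exactly 180/943)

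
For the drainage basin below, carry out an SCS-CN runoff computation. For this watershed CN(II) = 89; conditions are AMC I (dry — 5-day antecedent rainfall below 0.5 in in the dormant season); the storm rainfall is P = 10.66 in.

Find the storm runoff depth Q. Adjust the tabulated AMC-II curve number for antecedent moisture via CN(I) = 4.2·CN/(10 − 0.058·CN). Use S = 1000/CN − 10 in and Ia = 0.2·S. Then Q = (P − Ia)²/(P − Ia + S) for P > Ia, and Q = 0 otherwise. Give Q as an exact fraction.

Q = 885814145329/113651740650 in ≈ 7.794 in

Dry (AMC I): CN(I) = 4.2·89/(10 − 0.058·89) = (1869/5)/(2419/500) = 186900/2419 ≈ 77.263
Max retention: S = 1000/(186900/2419) − 10 = 5500/1869 in (≈ 2.943 in)
Initial abstraction Ia = S/5 = (5500/1869)/5 = 1100/1869 ≈ 0.589 in
P − Ia = 10.660 − 0.589 = 941177/93450 ≈ 10.071 in (> 0, runoff occurs)
Q = (941177/93450)²/((941177/93450) + 5500/1869) = (885814145329/8732902500)/(1216177/93450) = 885814145329/113651740650 in ≈ 7.794 in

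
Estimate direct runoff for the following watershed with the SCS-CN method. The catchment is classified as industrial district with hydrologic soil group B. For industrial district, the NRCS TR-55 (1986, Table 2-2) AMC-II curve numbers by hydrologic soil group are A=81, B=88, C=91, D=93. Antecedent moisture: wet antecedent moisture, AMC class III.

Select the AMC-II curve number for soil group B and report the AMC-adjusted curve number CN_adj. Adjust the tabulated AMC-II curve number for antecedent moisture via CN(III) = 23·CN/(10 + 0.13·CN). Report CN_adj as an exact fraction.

NRCS table: industrial district, soil group B → CN(II) = 88
Wet (AMC III): CN(III) = 23·88/(10 + 0.13·88) = 2024/(536/25) = 6325/67 ≈ 94.403

CN_adj = 6325/67 ≈ 94.403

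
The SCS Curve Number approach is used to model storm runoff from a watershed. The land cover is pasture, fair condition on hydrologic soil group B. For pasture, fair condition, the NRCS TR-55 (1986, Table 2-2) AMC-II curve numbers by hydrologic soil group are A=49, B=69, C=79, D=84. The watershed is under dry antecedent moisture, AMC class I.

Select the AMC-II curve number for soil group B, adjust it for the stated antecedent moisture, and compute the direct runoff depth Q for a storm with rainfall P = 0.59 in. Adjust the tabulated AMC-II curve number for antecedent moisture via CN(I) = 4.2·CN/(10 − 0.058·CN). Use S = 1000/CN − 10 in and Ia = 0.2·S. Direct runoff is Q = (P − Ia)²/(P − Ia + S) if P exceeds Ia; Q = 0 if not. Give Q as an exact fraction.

NRCS table: pasture, fair condition, soil group B → CN(II) = 69
Adjust CN=69 to AMC I: 4.2·69/(10 − 0.058·69) → (1449/5) ÷ (2999/500) = 144900/2999 ≈ 48.316
Retention S: 1000/CN − 10 with CN=48.316 → S = 15500/1449 ≈ 10.697 in
Initial abstraction Ia = S/5 = (15500/1449)/5 = 3100/1449 ≈ 2.139 in
P = 0.590 ≤ Ia = 2.139 in: entire storm abstracted, Q = 0.

Q = 0 in ≈ 0.000 in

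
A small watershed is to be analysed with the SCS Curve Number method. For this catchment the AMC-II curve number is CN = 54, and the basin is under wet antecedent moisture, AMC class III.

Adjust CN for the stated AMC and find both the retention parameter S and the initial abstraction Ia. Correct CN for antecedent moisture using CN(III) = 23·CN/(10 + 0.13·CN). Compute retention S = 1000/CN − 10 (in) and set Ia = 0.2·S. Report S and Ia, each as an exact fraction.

S = 100/27 in ≈ 3.704 in; Ia = 20/27 in ≈ 0.741 in

Adjust CN=54 to AMC III: 23·54/(10 + 0.13·54) → 1242 ÷ (851/50) = 2700/37 ≈ 72.973
S = 1000/(2700/37) − 10 = 100/27 in ≈ 3.704 in
Ia = 0.2S: 0.2·3.704 = 0.741 in (exactly 20/27)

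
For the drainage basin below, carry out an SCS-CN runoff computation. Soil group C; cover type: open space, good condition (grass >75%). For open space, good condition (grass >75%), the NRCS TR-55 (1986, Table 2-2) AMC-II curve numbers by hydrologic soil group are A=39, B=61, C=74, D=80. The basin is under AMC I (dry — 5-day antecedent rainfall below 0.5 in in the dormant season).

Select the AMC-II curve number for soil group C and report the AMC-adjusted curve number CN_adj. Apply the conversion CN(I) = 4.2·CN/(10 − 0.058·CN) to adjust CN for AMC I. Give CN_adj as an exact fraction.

NRCS table: open space, good condition (grass >75%), soil group C → CN(II) = 74
CN(I) from CN(II)=74: (4.2·74)/(10 − 0.058·74) = 77700/1427 ≈ 54.450

CN_adj = 77700/1427 ≈ 54.450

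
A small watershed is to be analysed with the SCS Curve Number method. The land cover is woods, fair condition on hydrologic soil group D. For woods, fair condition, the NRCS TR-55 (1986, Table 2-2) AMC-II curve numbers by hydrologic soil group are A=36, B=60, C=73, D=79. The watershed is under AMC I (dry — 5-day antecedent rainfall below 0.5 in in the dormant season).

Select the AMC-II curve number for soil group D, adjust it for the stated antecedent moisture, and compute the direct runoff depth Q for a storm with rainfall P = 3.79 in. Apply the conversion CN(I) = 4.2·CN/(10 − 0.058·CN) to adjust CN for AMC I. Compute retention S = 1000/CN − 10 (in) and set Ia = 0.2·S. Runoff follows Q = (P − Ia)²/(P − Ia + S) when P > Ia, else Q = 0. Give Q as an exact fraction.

Q = 397643481/552533900 in ≈ 0.720 in

NRCS table: woods, fair condition, soil group D → CN(II) = 79
Adjust CN=79 to AMC I: 4.2·79/(10 − 0.058·79) → (1659/5) ÷ (2709/500) = 7900/129 ≈ 61.240
Retention S: 1000/CN − 10 with CN=61.240 → S = 500/79 ≈ 6.329 in
Ia = 0.2S: 0.2·6.329 = 1.266 in (exactly 100/79)
Since P=3.790 > Ia=1.266: effective rainfall P−Ia = 19941/7900 in
Q: (19941/7900)² ÷ (69941/7900) = 397643481/552533900 in (≈ 0.720 in)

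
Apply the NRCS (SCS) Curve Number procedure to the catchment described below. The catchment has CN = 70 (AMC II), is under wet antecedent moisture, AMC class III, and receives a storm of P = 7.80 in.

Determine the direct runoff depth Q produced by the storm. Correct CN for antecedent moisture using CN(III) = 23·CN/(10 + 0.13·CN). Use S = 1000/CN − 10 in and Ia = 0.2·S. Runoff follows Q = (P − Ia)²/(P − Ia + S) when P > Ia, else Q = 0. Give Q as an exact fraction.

Q = 3972049/668955 in ≈ 5.938 in

Wet (AMC III): CN(III) = 23·70/(10 + 0.13·70) = 1610/(191/10) = 16100/191 ≈ 84.293
Retention S: 1000/CN − 10 with CN=84.293 → S = 300/161 ≈ 1.863 in
Initial abstraction Ia = S/5 = (300/161)/5 = 60/161 ≈ 0.373 in
Excess rainfall: 7.800 − 0.373 = 7.427 in; P > Ia so Q > 0
Q: (5979/805)² ÷ (7479/805) = 3972049/668955 in (≈ 5.938 in)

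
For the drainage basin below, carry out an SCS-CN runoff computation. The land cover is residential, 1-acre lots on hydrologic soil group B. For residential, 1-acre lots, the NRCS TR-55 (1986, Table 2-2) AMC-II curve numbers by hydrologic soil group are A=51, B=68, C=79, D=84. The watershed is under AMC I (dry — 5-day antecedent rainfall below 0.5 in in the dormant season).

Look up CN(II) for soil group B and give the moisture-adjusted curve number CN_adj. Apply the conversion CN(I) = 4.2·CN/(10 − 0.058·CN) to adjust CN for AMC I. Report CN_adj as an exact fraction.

NRCS table: residential, 1-acre lots, soil group B → CN(II) = 68
Adjust CN=68 to AMC I: 4.2·68/(10 − 0.058·68) → (1428/5) ÷ (757/125) = 35700/757 ≈ 47.160

CN_adj = 35700/757 ≈ 47.160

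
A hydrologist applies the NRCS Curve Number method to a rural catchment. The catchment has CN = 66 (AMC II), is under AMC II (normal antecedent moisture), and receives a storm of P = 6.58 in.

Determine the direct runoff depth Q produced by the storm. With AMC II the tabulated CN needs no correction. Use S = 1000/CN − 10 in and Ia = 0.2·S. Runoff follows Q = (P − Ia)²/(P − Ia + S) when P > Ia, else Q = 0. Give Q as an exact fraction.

Q = 83850649/29134050 in ≈ 2.878 in

CN(II) = 66; AMC II needs no correction.
Max retention: S = 1000/66 − 10 = 170/33 in (≈ 5.152 in)
Initial abstraction Ia = S/5 = (170/33)/5 = 34/33 ≈ 1.030 in
Excess rainfall: 6.580 − 1.030 = 5.550 in; P > Ia so Q > 0
Q: (9157/1650)² ÷ (17657/1650) = 83850649/29134050 in (≈ 2.878 in)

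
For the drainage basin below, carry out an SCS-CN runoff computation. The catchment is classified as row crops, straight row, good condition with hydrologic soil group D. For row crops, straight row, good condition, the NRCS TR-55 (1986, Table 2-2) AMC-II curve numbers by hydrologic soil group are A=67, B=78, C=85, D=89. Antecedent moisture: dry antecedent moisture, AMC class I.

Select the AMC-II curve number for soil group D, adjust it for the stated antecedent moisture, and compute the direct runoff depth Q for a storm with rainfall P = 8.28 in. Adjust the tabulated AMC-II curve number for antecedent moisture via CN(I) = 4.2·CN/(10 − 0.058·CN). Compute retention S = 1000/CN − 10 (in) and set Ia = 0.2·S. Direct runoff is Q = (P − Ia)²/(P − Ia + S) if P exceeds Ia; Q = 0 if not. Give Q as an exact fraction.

NRCS table: row crops, straight row, good condition, soil group D → CN(II) = 89
Dry (AMC I): CN(I) = 4.2·89/(10 − 0.058·89) = (1869/5)/(2419/500) = 186900/2419 ≈ 77.263
Max retention: S = 1000/(186900/2419) − 10 = 5500/1869 in (≈ 2.943 in)
Ia = 0.2S: 0.2·2.943 = 0.589 in (exactly 1100/1869)
Excess rainfall: 8.280 − 0.589 = 7.691 in; P > Ia so Q > 0
Runoff Q = (P−Ia)²/(P−Ia+S) = (7.691)²/(7.691+2.943) = 129156140689/23216858175 ≈ 5.563 in

Q = 129156140689/23216858175 in ≈ 5.563 in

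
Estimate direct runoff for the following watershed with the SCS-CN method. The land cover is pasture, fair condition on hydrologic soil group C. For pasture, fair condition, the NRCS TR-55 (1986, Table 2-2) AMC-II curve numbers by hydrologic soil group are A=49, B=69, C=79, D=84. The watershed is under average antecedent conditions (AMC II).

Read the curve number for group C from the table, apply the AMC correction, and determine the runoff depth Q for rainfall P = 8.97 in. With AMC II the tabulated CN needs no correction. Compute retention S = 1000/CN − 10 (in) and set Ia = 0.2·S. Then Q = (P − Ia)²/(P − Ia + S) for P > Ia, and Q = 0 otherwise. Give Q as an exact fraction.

NRCS table: pasture, fair condition, soil group C → CN(II) = 79
CN(II) = 79; AMC II needs no correction.
S = 1000/79 − 10 = 210/79 in ≈ 2.658 in
Initial abstraction Ia = S/5 = (210/79)/5 = 42/79 ≈ 0.532 in
Since P=8.970 > Ia=0.532: effective rainfall P−Ia = 66663/7900 in
Q: (66663/7900)² ÷ (87663/7900) = 1481318523/230845900 in (≈ 6.417 in)

Q = 1481318523/230845900 in ≈ 6.417 in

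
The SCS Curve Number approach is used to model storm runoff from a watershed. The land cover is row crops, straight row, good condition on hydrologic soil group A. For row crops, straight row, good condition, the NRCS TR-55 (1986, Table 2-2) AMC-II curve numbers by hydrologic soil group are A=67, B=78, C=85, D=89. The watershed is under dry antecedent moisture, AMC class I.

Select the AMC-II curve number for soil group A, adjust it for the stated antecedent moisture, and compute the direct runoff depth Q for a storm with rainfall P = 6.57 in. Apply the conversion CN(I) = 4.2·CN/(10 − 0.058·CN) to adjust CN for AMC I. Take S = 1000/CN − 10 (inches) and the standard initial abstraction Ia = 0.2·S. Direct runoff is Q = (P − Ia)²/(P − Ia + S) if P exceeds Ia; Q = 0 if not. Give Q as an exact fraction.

Q = 39256685689/35087437700 in ≈ 1.119 in

NRCS table: row crops, straight row, good condition, soil group A → CN(II) = 67
CN(I) from CN(II)=67: (4.2·67)/(10 − 0.058·67) = 46900/1019 ≈ 46.026
Retention S: 1000/CN − 10 with CN=46.026 → S = 5500/469 ≈ 11.727 in
Initial abstraction Ia = S/5 = (5500/469)/5 = 1100/469 ≈ 2.345 in
Since P=6.570 > Ia=2.345: effective rainfall P−Ia = 198133/46900 in
Runoff Q = (P−Ia)²/(P−Ia+S) = (4.225)²/(4.225+11.727) = 39256685689/35087437700 ≈ 1.119 in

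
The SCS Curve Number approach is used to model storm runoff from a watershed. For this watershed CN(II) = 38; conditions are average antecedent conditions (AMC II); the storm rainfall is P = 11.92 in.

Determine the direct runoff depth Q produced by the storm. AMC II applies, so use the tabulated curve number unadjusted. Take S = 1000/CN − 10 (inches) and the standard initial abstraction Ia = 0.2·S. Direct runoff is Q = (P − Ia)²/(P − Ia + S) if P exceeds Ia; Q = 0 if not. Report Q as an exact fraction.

Q = 8454272/2817225 in ≈ 3.001 in

AMC II — tabulated CN = 38 applies directly.
S = 1000/38 − 10 = 310/19 in ≈ 16.316 in
Ia = 0.2·(310/19) = 62/19 in ≈ 3.263 in
Since P=11.920 > Ia=3.263: effective rainfall P−Ia = 4112/475 in
Runoff Q = (P−Ia)²/(P−Ia+S) = (8.657)²/(8.657+16.316) = 8454272/2817225 ≈ 3.001 in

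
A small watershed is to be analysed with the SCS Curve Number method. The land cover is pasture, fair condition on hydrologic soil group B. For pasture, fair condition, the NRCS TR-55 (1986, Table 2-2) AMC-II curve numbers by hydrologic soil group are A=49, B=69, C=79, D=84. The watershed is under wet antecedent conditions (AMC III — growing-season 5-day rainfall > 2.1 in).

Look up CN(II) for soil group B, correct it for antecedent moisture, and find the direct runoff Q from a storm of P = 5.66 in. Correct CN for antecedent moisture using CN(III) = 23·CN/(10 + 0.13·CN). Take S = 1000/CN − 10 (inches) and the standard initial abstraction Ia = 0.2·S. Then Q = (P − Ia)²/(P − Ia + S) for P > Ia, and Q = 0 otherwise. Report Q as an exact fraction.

Q = 174825170641/45477151350 in ≈ 3.844 in

NRCS table: pasture, fair condition, soil group B → CN(II) = 69
Adjust CN=69 to AMC III: 23·69/(10 + 0.13·69) → 1587 ÷ (1897/100) = 158700/1897 ≈ 83.658
Max retention: S = 1000/(158700/1897) − 10 = 3100/1587 in (≈ 1.953 in)
Ia = 0.2S: 0.2·1.953 = 0.391 in (exactly 620/1587)
Excess rainfall: 5.660 − 0.391 = 5.269 in; P > Ia so Q > 0
Runoff Q = (P−Ia)²/(P−Ia+S) = (5.269)²/(5.269+1.953) = 174825170641/45477151350 ≈ 3.844 in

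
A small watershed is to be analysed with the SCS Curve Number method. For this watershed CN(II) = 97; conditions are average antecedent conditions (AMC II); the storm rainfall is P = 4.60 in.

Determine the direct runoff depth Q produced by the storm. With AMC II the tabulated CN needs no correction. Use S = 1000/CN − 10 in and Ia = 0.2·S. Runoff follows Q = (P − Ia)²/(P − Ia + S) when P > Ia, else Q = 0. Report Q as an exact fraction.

Q = 4844401/1140235 in ≈ 4.249 in

Average conditions: CN = 97 (no AMC adjustment).
Retention S: 1000/CN − 10 with CN=97.000 → S = 30/97 ≈ 0.309 in
Ia = 0.2·(30/97) = 6/97 in ≈ 0.062 in
P − Ia = 4.600 − 0.062 = 2201/485 ≈ 4.538 in (> 0, runoff occurs)
Q: (2201/485)² ÷ (2351/485) = 4844401/1140235 in (≈ 4.249 in)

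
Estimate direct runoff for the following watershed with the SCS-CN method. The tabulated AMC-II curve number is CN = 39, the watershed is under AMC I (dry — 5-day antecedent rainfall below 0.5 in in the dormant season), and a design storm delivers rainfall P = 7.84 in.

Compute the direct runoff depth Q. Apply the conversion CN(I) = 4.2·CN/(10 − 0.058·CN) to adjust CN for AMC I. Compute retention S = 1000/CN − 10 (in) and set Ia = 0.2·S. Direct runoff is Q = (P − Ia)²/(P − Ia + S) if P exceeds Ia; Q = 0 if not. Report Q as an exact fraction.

Q = 16096144/3944119725 in ≈ 0.004 in

Dry (AMC I): CN(I) = 4.2·39/(10 − 0.058·39) = (819/5)/(3869/500) = 81900/3869 ≈ 21.168
Max retention: S = 1000/(81900/3869) − 10 = 30500/819 in (≈ 37.241 in)
Ia = 0.2·(30500/819) = 6100/819 in ≈ 7.448 in
Excess rainfall: 7.840 − 7.448 = 0.392 in; P > Ia so Q > 0
Q: (8024/20475)² ÷ (770524/20475) = 16096144/3944119725 in (≈ 0.004 in)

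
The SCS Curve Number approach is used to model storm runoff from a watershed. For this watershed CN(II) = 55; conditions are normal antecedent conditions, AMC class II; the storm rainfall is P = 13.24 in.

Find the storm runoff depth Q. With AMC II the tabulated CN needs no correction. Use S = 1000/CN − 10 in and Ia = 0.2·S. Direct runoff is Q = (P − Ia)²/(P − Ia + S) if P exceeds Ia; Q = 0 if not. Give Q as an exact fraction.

Q = 10182481/1496275 in ≈ 6.805 in

CN(II) = 55; AMC II needs no correction.
Max retention: S = 1000/55 − 10 = 90/11 in (≈ 8.182 in)
Ia = 0.2·(90/11) = 18/11 in ≈ 1.636 in
Excess rainfall: 13.240 − 1.636 = 11.604 in; P > Ia so Q > 0
Q = (3191/275)²/((3191/275) + 90/11) = (10182481/75625)/(5441/275) = 10182481/1496275 in ≈ 6.805 in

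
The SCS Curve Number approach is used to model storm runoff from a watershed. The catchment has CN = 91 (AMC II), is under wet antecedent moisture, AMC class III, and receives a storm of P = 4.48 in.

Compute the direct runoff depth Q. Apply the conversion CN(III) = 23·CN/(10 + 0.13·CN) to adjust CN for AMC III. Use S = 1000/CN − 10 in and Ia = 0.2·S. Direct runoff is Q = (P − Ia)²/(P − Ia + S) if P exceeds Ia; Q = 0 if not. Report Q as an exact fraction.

Q = 3303835441/825479200 in ≈ 4.002 in

CN(III) from CN(II)=91: (23·91)/(10 + 0.13·91) = 209300/2183 ≈ 95.877
Max retention: S = 1000/(209300/2183) − 10 = 900/2093 in (≈ 0.430 in)
Ia = 0.2·(900/2093) = 180/2093 in ≈ 0.086 in
Excess rainfall: 4.480 − 0.086 = 4.394 in; P > Ia so Q > 0
Runoff Q = (P−Ia)²/(P−Ia+S) = (4.394)²/(4.394+0.430) = 3303835441/825479200 ≈ 4.002 in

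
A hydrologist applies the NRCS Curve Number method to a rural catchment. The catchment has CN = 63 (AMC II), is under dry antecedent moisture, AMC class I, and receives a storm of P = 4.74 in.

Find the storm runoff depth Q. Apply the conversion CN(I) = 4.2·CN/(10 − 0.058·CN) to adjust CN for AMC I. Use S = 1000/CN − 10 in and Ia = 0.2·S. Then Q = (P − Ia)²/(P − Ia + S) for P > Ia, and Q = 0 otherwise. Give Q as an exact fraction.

Q = 16525359601/69692398650 in ≈ 0.237 in

CN(I) from CN(II)=63: (4.2·63)/(10 − 0.058·63) = 132300/3173 ≈ 41.696
Max retention: S = 1000/(132300/3173) − 10 = 18500/1323 in (≈ 13.983 in)
Initial abstraction Ia = S/5 = (18500/1323)/5 = 3700/1323 ≈ 2.797 in
Since P=4.740 > Ia=2.797: effective rainfall P−Ia = 128551/66150 in
Q: (128551/66150)² ÷ (1053551/66150) = 16525359601/69692398650 in (≈ 0.237 in)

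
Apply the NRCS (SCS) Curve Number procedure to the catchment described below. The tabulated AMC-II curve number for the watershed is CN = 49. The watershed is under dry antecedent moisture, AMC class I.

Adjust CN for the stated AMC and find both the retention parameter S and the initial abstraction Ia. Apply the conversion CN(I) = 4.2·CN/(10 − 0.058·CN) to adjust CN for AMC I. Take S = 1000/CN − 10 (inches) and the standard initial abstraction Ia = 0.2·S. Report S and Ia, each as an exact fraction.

S = 8500/343 in ≈ 24.781 in; Ia = 1700/343 in ≈ 4.956 in

Dry (AMC I): CN(I) = 4.2·49/(10 − 0.058·49) = (1029/5)/(3579/500) = 34300/1193 ≈ 28.751
S = 1000/(34300/1193) − 10 = 8500/343 in ≈ 24.781 in
Ia = 0.2S: 0.2·24.781 = 4.956 in (exactly 1700/343)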